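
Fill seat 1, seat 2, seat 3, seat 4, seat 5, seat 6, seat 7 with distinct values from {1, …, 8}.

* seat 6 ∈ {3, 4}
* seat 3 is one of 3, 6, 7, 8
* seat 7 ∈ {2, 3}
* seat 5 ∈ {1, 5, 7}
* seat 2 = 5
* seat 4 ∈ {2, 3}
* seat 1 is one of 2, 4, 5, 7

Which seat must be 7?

seat 1

seat 2 has just one choice, so seat 2 = 5. Strike 5 from seat 1, seat 5.
seat 4 and seat 7 share exactly the 2 values {2, 3}; by pigeonhole those values go to them, so strike 2, 3 from seat 1, seat 3, seat 6.
seat 6 has just one choice, so seat 6 = 4. So seat 1 can't be 4.
So 7 goes to seat 1.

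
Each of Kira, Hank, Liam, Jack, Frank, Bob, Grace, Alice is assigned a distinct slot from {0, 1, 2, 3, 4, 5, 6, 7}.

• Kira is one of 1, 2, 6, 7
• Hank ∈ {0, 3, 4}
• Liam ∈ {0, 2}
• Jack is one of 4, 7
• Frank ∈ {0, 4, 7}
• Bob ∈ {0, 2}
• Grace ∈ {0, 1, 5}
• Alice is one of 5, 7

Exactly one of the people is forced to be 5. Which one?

Among the 8 variables, 3 fits only Hank (and all 8 values in {0, 1, 2, 3, 4, 5, 6, 7} must be used), so Hank = 3.
The 7 still-open variables draw from only 7 values {0, 1, 2, 4, 5, 6, 7}, so each is used; only Kira can be 6, hence Kira = 6.
Among the 6 still-open variables, 1 fits only Grace (and all 6 values in {0, 1, 2, 4, 5, 7} must be used), so Grace = 1.
Among the 5 still-open variables, 5 fits only Alice (and all 5 values in {0, 2, 4, 5, 7} must be used), so Alice = 5.

Alice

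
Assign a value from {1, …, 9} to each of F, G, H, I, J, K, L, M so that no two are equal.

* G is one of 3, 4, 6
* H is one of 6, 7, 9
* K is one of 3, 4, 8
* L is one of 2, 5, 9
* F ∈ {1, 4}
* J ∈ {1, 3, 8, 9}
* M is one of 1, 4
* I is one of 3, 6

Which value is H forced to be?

The 2 variables F and M are confined to {1, 4}, which locks those values in; drop them from G, J, K.
The 2 variables G and I are confined to {3, 6}, which locks those values in; drop them from H, J, K.
That leaves K = 8. Remove 8 from J.
J's domain is down to {9}, so J = 9. Remove 9 from H, L.
So H = 7.

7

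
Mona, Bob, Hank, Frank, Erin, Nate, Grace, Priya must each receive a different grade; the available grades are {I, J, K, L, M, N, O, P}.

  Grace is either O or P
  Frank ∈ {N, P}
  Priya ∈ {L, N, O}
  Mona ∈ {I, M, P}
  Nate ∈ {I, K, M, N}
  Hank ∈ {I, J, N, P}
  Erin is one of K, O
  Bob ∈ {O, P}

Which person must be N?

The 8 variables together cover exactly {I, J, K, L, M, N, O, P} — 8 values for 8 variables — and J appears only in Hank's list, so Hank = J.
The 7 still-open variables together cover exactly {I, K, L, M, N, O, P} — 7 values for 7 variables — and L appears only in Priya's list, so Priya = L.
Bob and Grace share exactly the 2 values {O, P}; by pigeonhole those values go to them, so strike O, P from Mona, Frank, Erin.
So N goes to Frank.

Frank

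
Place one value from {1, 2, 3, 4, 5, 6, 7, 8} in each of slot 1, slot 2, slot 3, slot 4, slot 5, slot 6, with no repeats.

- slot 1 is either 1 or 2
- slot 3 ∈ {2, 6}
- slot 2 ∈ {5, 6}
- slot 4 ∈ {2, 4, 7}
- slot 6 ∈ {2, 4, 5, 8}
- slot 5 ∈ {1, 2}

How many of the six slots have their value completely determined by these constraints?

The 2 variables slot 1 and slot 5 are confined to {1, 2}, which locks those values in; drop them from slot 3, slot 4, slot 6.
slot 3's domain is down to {6}, so slot 3 = 6. Remove 6 from slot 2.
That leaves slot 2 = 5. So slot 6 can't be 5.
Determined: slot 2=5, slot 3=6. The other slots each still have more than one consistent value. That makes 2.

2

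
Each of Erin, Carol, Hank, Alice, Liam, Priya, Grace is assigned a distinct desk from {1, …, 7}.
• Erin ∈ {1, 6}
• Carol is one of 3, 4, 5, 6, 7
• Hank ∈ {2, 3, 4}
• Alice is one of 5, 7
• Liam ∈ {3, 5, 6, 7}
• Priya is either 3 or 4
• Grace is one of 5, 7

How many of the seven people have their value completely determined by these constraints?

2

The 7 variables draw from only 7 values {1, 2, 3, 4, 5, 6, 7}, so each is used; only Erin can be 1, hence Erin = 1.
Among the 6 still-open variables, 2 fits only Hank (and all 6 values in {2, 3, 4, 5, 6, 7} must be used), so Hank = 2.
Alice and Grace share exactly the 2 values {5, 7}; by pigeonhole those values go to them, so strike 5, 7 from Carol, Liam.
Determined: Erin=1, Hank=2. The other people each still have more than one consistent value. That makes 2.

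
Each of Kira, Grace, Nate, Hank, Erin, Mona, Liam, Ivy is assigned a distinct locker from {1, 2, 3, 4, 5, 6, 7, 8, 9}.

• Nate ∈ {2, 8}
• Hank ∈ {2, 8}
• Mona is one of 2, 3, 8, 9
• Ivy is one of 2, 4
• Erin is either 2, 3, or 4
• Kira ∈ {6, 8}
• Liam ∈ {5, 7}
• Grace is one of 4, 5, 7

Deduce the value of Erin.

3

The 8 variables together cover exactly {2, 3, 4, 5, 6, 7, 8, 9} — 8 values for 8 variables — and 6 appears only in Kira's list, so Kira = 6.
Among the 7 still-open variables, 9 fits only Mona (and all 7 values in {2, 3, 4, 5, 7, 8, 9} must be used), so Mona = 9.
The 6 still-open variables together cover exactly {2, 3, 4, 5, 7, 8} — 6 values for 6 variables — and 3 appears only in Erin's list, so Erin = 3.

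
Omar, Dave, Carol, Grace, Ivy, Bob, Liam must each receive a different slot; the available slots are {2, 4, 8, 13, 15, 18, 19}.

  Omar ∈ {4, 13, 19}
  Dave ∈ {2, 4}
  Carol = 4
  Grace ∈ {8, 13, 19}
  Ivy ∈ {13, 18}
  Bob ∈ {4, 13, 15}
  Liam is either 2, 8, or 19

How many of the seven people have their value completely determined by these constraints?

4

Carol must be 4 (only option left). Strike 4 from Omar, Dave, Bob.
Dave has just one choice, so Dave = 2. Remove 2 from Liam.
The 5 still-open variables draw from only 5 values {8, 13, 15, 18, 19}, so each is used; only Bob can be 15, hence Bob = 15.
Among the 4 still-open variables, 18 fits only Ivy (and all 4 values in {8, 13, 18, 19} must be used), so Ivy = 18.
Determined: Dave=2, Carol=4, Ivy=18, Bob=15. The other people each still have more than one consistent value. That makes 4.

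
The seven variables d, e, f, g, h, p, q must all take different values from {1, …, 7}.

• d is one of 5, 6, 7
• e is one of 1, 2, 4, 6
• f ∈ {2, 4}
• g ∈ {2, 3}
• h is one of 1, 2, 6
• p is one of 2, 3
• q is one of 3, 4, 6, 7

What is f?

4

The 7 variables together cover exactly {1, 2, 3, 4, 5, 6, 7} — 7 values for 7 variables — and 5 appears only in d's list, so d = 5.
The 6 still-open variables draw from only 6 values {1, 2, 3, 4, 6, 7}, so each is used; only q can be 7, hence q = 7.
The 2 variables g and p are confined to {2, 3}, which locks those values in; drop them from e, f, h.
So f = 4.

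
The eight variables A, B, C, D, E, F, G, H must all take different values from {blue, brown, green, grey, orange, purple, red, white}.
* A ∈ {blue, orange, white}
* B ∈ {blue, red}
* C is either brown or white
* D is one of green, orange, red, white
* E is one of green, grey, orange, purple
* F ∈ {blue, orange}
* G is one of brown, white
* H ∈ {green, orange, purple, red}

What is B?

The 8 variables together cover exactly {blue, brown, green, grey, orange, purple, red, white} — 8 values for 8 variables — and grey appears only in E's list, so E = grey.
Among the 7 still-open variables, purple fits only H (and all 7 values in {blue, brown, green, orange, purple, red, white} must be used), so H = purple.
The 6 still-open variables draw from only 6 values {blue, brown, green, orange, red, white}, so each is used; only D can be green, hence D = green.
The 5 still-open variables together cover exactly {blue, brown, orange, red, white} — 5 values for 5 variables — and red appears only in B's list, so B = red.

red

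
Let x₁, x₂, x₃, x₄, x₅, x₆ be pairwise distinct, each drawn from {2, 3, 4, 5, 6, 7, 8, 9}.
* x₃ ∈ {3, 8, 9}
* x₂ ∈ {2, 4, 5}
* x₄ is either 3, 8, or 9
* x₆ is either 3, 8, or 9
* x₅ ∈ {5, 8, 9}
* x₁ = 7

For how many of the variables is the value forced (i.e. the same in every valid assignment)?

2

x₁'s domain is down to {7}, so x₁ = 7.
x₃, x₄, x₆ between them cover only {3, 8, 9} — a naked triple. Remove those values from x₅.
x₅ has just one choice, so x₅ = 5. Strike 5 from x₂.
Determined: x₁=7, x₅=5. The other variables each still have more than one consistent value. That makes 2.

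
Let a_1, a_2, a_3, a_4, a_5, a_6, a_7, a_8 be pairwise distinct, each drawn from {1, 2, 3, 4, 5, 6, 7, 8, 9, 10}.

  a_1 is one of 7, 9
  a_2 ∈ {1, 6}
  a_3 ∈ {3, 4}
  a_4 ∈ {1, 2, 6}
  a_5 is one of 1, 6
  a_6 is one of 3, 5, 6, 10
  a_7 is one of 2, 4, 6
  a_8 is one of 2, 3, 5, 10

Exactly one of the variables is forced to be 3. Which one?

a_2 and a_5 share exactly the 2 values {1, 6}; by pigeonhole those values go to them, so strike 1, 6 from a_4, a_6, a_7.
a_4 has just one choice, so a_4 = 2. Eliminate 2 elsewhere: a_7, a_8.
a_7 must be 4 (only option left). Remove 4 from a_3.
So 3 goes to a_3.

a_3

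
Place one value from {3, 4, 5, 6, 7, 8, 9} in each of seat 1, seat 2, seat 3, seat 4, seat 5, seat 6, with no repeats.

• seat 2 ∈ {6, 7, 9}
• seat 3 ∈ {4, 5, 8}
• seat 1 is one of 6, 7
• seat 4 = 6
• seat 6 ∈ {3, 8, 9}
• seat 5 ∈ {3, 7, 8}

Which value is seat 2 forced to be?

9

seat 4 must be 6 (only option left). Remove 6 from seat 1, seat 2.
seat 1 must be 7 (only option left). So seat 2, seat 5 can't be 7.
So seat 2 = 9.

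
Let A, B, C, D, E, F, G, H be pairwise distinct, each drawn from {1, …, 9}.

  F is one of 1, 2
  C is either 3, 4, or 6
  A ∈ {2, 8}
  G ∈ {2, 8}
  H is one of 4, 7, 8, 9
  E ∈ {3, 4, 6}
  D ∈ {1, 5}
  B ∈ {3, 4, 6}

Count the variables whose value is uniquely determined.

2

The 2 variables A and G are confined to {2, 8}, which locks those values in; drop them from F, H.
That leaves F = 1. Strike 1 from D.
D has just one choice, so D = 5.
B, C, E between them cover only {3, 4, 6} — a naked triple. Remove those values from H.
Determined: D=5, F=1. The other variables each still have more than one consistent value. That makes 2.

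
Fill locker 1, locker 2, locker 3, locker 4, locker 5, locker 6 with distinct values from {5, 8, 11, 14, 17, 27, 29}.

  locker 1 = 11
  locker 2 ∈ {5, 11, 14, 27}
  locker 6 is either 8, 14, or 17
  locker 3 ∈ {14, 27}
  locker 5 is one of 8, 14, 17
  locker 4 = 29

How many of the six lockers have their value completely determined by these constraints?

locker 1's domain is down to {11}, so locker 1 = 11. Remove 11 from locker 2.
That leaves locker 4 = 29.
Determined: locker 1=11, locker 4=29. The other lockers each still have more than one consistent value. That makes 2.

2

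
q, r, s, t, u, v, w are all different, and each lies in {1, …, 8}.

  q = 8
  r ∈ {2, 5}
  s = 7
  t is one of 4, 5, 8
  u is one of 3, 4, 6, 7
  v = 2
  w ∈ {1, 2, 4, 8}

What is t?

4

q must be 8 (only option left). Strike 8 from t, w.
s's domain is down to {7}, so s = 7. So u can't be 7.
v has just one choice, so v = 2. Eliminate 2 elsewhere: r, w.
That leaves r = 5. Remove 5 from t.
So t = 4.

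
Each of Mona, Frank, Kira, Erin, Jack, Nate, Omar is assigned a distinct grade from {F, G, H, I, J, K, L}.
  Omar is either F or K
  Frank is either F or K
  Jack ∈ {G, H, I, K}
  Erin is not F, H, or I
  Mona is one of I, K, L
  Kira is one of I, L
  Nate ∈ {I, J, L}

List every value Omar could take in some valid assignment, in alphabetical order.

The 7 variables draw from only 7 values {F, G, H, I, J, K, L}, so each is used; only Jack can be H, hence Jack = H.
Among the 6 still-open variables, G fits only Erin (and all 6 values in {F, G, I, J, K, L} must be used), so Erin = G.
Among the 5 still-open variables, J fits only Nate (and all 5 values in {F, I, J, K, L} must be used), so Nate = J.
Frank and Omar share exactly the 2 values {F, K}; by pigeonhole those values go to them, so strike F, K from Mona.
No further eliminations apply; Omar can still be any of F, K.

F, K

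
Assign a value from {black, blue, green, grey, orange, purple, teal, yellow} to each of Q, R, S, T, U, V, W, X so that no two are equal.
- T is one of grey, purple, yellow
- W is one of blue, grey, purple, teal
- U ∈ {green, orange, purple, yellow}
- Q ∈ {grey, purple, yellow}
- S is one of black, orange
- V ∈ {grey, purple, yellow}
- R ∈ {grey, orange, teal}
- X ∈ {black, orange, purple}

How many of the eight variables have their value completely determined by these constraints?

The 8 variables draw from only 8 values {black, blue, green, grey, orange, purple, teal, yellow}, so each is used; only W can be blue, hence W = blue.
Among the 7 still-open variables, green fits only U (and all 7 values in {black, green, grey, orange, purple, teal, yellow} must be used), so U = green.
The 6 still-open variables draw from only 6 values {black, grey, orange, purple, teal, yellow}, so each is used; only R can be teal, hence R = teal.
Q, T, V between them cover only {grey, purple, yellow} — a naked triple. Remove those values from X.
Determined: R=teal, U=green, W=blue. The other variables each still have more than one consistent value. That makes 3.

3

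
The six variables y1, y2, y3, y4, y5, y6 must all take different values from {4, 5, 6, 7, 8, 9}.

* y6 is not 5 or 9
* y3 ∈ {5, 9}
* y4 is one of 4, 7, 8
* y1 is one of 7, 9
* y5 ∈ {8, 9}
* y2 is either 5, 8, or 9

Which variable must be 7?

y1

The 6 variables draw from only 6 values {4, 5, 6, 7, 8, 9}, so each is used; only y6 can be 6, hence y6 = 6.
Among the 5 still-open variables, 4 fits only y4 (and all 5 values in {4, 5, 7, 8, 9} must be used), so y4 = 4.
Among the 4 still-open variables, 7 fits only y1 (and all 4 values in {5, 7, 8, 9} must be used), so y1 = 7.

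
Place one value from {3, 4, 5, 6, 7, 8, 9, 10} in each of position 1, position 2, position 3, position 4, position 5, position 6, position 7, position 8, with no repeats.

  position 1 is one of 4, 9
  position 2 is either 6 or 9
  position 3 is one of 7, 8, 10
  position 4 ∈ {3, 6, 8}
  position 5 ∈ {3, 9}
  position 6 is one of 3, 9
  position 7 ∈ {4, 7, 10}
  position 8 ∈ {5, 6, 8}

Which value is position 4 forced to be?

The 8 variables draw from only 8 values {3, 4, 5, 6, 7, 8, 9, 10}, so each is used; only position 8 can be 5, hence position 8 = 5.
The 2 variables position 5 and position 6 are confined to {3, 9}, which locks those values in; drop them from position 1, position 2, position 4.
position 1's domain is down to {4}, so position 1 = 4. So position 7 can't be 4.
position 2 must be 6 (only option left). Strike 6 from position 4.
So position 4 = 8.

8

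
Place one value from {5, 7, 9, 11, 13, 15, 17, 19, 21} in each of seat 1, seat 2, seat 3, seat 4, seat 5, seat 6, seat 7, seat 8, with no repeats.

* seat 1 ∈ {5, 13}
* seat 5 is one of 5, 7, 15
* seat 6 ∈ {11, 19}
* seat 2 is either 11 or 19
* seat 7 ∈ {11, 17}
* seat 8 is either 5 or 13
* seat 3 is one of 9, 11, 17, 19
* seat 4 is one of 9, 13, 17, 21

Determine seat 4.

21

The 2 variables seat 1 and seat 8 are confined to {5, 13}, which locks those values in; drop them from seat 4, seat 5.
The 2 variables seat 2 and seat 6 are confined to {11, 19}, which locks those values in; drop them from seat 3, seat 7.
seat 7 has just one choice, so seat 7 = 17. Strike 17 from seat 3, seat 4.
seat 3 must be 9 (only option left). Strike 9 from seat 4.
So seat 4 = 21.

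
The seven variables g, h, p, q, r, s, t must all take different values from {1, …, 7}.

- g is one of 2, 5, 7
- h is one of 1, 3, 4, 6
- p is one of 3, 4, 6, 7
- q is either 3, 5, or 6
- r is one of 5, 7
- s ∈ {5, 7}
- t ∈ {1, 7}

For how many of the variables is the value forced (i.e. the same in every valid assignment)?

2

Among the 7 variables, 2 fits only g (and all 7 values in {1, 2, 3, 4, 5, 6, 7} must be used), so g = 2.
The 2 variables r and s are confined to {5, 7}, which locks those values in; drop them from p, q, t.
t has just one choice, so t = 1. Eliminate 1 elsewhere: h.
Determined: g=2, t=1. The other variables each still have more than one consistent value. That makes 2.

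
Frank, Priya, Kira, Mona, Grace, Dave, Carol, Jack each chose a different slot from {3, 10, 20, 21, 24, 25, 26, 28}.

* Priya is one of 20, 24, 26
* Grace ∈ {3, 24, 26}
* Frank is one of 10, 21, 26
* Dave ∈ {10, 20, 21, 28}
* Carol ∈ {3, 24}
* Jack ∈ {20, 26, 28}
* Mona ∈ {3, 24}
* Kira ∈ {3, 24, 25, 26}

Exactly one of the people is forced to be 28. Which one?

Jack

The 8 variables together cover exactly {3, 10, 20, 21, 24, 25, 26, 28} — 8 values for 8 variables — and 25 appears only in Kira's list, so Kira = 25.
The 2 variables Mona and Carol are confined to {3, 24}, which locks those values in; drop them from Priya, Grace.
Grace must be 26 (only option left). Strike 26 from Frank, Priya, Jack.
That leaves Priya = 20. So Dave, Jack can't be 20.
So 28 goes to Jack.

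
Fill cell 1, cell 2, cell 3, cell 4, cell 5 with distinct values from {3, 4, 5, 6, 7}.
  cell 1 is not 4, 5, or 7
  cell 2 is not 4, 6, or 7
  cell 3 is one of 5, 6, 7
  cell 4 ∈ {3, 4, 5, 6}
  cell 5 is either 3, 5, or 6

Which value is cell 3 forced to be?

The 5 variables together cover exactly {3, 4, 5, 6, 7} — 5 values for 5 variables — and 4 appears only in cell 4's list, so cell 4 = 4.
Among the 4 still-open variables, 7 fits only cell 3 (and all 4 values in {3, 5, 6, 7} must be used), so cell 3 = 7.

7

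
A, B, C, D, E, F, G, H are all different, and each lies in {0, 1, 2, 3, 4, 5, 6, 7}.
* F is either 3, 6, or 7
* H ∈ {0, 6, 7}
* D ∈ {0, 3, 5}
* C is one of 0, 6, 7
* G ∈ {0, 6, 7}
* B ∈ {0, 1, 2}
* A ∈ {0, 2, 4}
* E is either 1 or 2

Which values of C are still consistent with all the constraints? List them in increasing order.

The 8 variables draw from only 8 values {0, 1, 2, 3, 4, 5, 6, 7}, so each is used; only A can be 4, hence A = 4.
Among the 7 still-open variables, 5 fits only D (and all 7 values in {0, 1, 2, 3, 5, 6, 7} must be used), so D = 5.
Among the 6 still-open variables, 3 fits only F (and all 6 values in {0, 1, 2, 3, 6, 7} must be used), so F = 3.
C, G, H share exactly the 3 values {0, 6, 7}; by pigeonhole those values go to them, so strike 0, 6, 7 from B.
No further eliminations apply; C can still be any of 0, 6, 7.

0, 6, 7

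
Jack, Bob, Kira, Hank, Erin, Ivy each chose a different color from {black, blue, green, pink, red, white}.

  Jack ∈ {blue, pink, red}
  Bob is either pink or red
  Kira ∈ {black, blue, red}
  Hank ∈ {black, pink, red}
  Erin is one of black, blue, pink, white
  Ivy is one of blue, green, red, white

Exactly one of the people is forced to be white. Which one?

Erin

Among the 6 variables, green fits only Ivy (and all 6 values in {black, blue, green, pink, red, white} must be used), so Ivy = green.
Among the 5 still-open variables, white fits only Erin (and all 5 values in {black, blue, pink, red, white} must be used), so Erin = white.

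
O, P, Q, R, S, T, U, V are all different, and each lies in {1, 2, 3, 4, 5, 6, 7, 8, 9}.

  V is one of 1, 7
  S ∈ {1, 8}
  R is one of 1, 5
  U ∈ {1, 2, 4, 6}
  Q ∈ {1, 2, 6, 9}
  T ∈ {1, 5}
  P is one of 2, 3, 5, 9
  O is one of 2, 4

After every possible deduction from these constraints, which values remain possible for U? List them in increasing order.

R and T between them cover only {1, 5} — a naked pair. Remove those values from P, Q, S, U, V.
S's domain is down to {8}, so S = 8.
V's domain is down to {7}, so V = 7.
No further eliminations apply; U can still be any of 2, 4, 6.

2, 4, 6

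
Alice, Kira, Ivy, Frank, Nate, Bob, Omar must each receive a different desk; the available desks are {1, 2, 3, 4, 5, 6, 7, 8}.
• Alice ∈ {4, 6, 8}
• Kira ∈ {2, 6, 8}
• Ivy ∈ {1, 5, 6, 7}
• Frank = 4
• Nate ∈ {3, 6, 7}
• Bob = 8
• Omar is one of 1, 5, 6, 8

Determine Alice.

Frank must be 4 (only option left). Eliminate 4 elsewhere: Alice.
Bob's domain is down to {8}, so Bob = 8. Strike 8 from Alice, Kira, Omar.
So Alice = 6.

6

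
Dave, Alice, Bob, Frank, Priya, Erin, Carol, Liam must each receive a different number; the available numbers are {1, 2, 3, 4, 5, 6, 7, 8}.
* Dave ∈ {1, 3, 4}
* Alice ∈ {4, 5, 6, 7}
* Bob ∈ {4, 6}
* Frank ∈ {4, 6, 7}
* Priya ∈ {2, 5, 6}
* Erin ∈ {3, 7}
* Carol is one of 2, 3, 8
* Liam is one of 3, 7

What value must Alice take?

5

The 8 variables draw from only 8 values {1, 2, 3, 4, 5, 6, 7, 8}, so each is used; only Dave can be 1, hence Dave = 1.
Among the 7 still-open variables, 8 fits only Carol (and all 7 values in {2, 3, 4, 5, 6, 7, 8} must be used), so Carol = 8.
The 6 still-open variables draw from only 6 values {2, 3, 4, 5, 6, 7}, so each is used; only Priya can be 2, hence Priya = 2.
Among the 5 still-open variables, 5 fits only Alice (and all 5 values in {3, 4, 5, 6, 7} must be used), so Alice = 5.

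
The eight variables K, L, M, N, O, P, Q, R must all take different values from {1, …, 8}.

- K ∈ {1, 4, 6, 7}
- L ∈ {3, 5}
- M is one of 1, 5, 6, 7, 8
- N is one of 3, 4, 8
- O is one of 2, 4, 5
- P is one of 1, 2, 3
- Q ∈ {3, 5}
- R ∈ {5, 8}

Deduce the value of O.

L and Q share exactly the 2 values {3, 5}; by pigeonhole those values go to them, so strike 3, 5 from M, N, O, P, R.
R must be 8 (only option left). So M, N can't be 8.
N has just one choice, so N = 4. So K, O can't be 4.
So O = 2.

2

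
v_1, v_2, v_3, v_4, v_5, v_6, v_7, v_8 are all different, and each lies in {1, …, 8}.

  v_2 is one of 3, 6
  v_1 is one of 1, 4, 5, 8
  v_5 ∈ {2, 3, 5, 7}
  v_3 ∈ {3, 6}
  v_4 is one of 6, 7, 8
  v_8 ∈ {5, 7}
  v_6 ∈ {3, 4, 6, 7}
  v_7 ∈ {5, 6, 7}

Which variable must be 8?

v_4

The 8 variables together cover exactly {1, 2, 3, 4, 5, 6, 7, 8} — 8 values for 8 variables — and 1 appears only in v_1's list, so v_1 = 1.
The 7 still-open variables draw from only 7 values {2, 3, 4, 5, 6, 7, 8}, so each is used; only v_5 can be 2, hence v_5 = 2.
Among the 6 still-open variables, 4 fits only v_6 (and all 6 values in {3, 4, 5, 6, 7, 8} must be used), so v_6 = 4.
Among the 5 still-open variables, 8 fits only v_4 (and all 5 values in {3, 5, 6, 7, 8} must be used), so v_4 = 8.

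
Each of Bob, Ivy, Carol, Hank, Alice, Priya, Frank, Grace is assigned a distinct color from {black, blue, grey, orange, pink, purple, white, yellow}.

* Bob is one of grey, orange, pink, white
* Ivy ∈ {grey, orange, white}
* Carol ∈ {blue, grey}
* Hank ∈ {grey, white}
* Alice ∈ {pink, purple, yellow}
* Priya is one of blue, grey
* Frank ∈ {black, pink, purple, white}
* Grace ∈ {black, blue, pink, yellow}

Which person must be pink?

Bob

Carol and Priya between them cover only {blue, grey} — a naked pair. Remove those values from Bob, Ivy, Hank, Grace.
That leaves Hank = white. So Bob, Ivy, Frank can't be white.
Ivy has just one choice, so Ivy = orange. Remove orange from Bob.
So pink goes to Bob.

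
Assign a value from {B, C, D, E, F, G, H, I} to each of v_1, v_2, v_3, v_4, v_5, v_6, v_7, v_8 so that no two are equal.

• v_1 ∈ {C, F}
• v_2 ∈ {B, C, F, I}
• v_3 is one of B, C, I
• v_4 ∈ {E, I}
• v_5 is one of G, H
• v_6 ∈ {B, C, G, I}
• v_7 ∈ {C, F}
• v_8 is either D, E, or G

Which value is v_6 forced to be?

The 8 variables together cover exactly {B, C, D, E, F, G, H, I} — 8 values for 8 variables — and D appears only in v_8's list, so v_8 = D.
The 7 still-open variables draw from only 7 values {B, C, E, F, G, H, I}, so each is used; only v_4 can be E, hence v_4 = E.
The 6 still-open variables together cover exactly {B, C, F, G, H, I} — 6 values for 6 variables — and H appears only in v_5's list, so v_5 = H.
The 5 still-open variables draw from only 5 values {B, C, F, G, I}, so each is used; only v_6 can be G, hence v_6 = G.

G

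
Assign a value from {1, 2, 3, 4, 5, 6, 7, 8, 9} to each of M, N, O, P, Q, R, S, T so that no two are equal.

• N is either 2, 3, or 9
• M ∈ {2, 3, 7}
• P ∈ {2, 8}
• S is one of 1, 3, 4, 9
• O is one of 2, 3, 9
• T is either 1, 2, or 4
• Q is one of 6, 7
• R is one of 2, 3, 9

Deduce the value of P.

8

Among the 8 variables, 6 fits only Q (and all 8 values in {1, 2, 3, 4, 6, 7, 8, 9} must be used), so Q = 6.
Among the 7 still-open variables, 7 fits only M (and all 7 values in {1, 2, 3, 4, 7, 8, 9} must be used), so M = 7.
The 6 still-open variables together cover exactly {1, 2, 3, 4, 8, 9} — 6 values for 6 variables — and 8 appears only in P's list, so P = 8.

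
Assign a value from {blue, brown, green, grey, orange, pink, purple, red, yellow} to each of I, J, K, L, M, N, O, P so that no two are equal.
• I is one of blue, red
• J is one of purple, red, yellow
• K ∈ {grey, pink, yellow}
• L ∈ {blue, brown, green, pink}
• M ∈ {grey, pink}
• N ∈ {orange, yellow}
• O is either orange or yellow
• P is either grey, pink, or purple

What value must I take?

blue

N and O share exactly the 2 values {orange, yellow}; by pigeonhole those values go to them, so strike orange, yellow from J, K.
K and M share exactly the 2 values {grey, pink}; by pigeonhole those values go to them, so strike grey, pink from L, P.
That leaves P = purple. Remove purple from J.
That leaves J = red. Strike red from I.
So I = blue.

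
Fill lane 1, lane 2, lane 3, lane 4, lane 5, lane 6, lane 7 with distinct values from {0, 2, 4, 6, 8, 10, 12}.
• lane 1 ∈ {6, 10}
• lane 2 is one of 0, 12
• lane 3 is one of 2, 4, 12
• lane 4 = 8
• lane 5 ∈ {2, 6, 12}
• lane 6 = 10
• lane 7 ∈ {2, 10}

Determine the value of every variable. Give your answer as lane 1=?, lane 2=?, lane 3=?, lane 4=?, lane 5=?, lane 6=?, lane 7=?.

lane 1=6, lane 2=0, lane 3=4, lane 4=8, lane 5=12, lane 6=10, lane 7=2

lane 4's domain is down to {8}, so lane 4 = 8.
lane 6 must be 10 (only option left). Remove 10 from lane 1, lane 7.
That leaves lane 7 = 2. So lane 3, lane 5 can't be 2.
lane 1 has just one choice, so lane 1 = 6. Eliminate 6 elsewhere: lane 5.
lane 5 must be 12 (only option left). So lane 2, lane 3 can't be 12.
lane 2 must be 0 (only option left).
That leaves lane 3 = 4.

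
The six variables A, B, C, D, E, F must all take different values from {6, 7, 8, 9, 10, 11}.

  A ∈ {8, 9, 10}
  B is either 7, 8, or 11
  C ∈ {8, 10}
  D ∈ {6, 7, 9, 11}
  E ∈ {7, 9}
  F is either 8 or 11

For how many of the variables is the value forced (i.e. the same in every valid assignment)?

The 6 variables draw from only 6 values {6, 7, 8, 9, 10, 11}, so each is used; only D can be 6, hence D = 6.
Determined: D=6. The other variables each still have more than one consistent value. That makes 1.

1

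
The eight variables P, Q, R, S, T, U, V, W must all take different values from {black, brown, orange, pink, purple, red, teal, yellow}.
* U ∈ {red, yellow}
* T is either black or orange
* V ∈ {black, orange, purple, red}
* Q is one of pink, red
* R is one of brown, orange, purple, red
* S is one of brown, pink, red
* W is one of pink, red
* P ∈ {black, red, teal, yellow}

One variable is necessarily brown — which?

The 8 variables draw from only 8 values {black, brown, orange, pink, purple, red, teal, yellow}, so each is used; only P can be teal, hence P = teal.
The 7 still-open variables draw from only 7 values {black, brown, orange, pink, purple, red, yellow}, so each is used; only U can be yellow, hence U = yellow.
The 2 variables Q and W are confined to {pink, red}, which locks those values in; drop them from R, S, V.
So brown goes to S.

S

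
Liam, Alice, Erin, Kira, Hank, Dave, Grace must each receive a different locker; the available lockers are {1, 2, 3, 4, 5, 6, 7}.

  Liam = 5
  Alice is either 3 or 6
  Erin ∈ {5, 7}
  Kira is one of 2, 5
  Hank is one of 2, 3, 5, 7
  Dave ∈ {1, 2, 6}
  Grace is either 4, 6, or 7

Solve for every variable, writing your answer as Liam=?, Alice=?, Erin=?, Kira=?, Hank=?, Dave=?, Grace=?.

Liam=5, Alice=6, Erin=7, Kira=2, Hank=3, Dave=1, Grace=4

Liam must be 5 (only option left). Eliminate 5 elsewhere: Erin, Kira, Hank.
Erin must be 7 (only option left). Eliminate 7 elsewhere: Hank, Grace.
Kira must be 2 (only option left). Strike 2 from Hank, Dave.
That leaves Hank = 3. Remove 3 from Alice.
Alice has just one choice, so Alice = 6. So Dave, Grace can't be 6.
That leaves Dave = 1.
Grace must be 4 (only option left).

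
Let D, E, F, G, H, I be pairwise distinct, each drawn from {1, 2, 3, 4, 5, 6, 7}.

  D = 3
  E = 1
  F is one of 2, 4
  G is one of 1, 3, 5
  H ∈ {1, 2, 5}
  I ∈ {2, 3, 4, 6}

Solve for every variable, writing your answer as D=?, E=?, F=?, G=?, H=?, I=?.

D's domain is down to {3}, so D = 3. Remove 3 from G, I.
E has just one choice, so E = 1. Eliminate 1 elsewhere: G, H.
G must be 5 (only option left). So H can't be 5.
H must be 2 (only option left). So F, I can't be 2.
F must be 4 (only option left). Strike 4 from I.
I's domain is down to {6}, so I = 6.

D=3, E=1, F=4, G=5, H=2, I=6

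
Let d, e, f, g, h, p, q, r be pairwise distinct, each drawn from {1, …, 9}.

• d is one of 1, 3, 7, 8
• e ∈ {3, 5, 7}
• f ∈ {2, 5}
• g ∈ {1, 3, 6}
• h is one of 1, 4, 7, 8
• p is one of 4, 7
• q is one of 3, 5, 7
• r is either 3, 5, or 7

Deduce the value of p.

Among the 8 variables, 2 fits only f (and all 8 values in {1, 2, 3, 4, 5, 6, 7, 8} must be used), so f = 2.
The 7 still-open variables draw from only 7 values {1, 3, 4, 5, 6, 7, 8}, so each is used; only g can be 6, hence g = 6.
e, q, r share exactly the 3 values {3, 5, 7}; by pigeonhole those values go to them, so strike 3, 5, 7 from d, h, p.
So p = 4.

4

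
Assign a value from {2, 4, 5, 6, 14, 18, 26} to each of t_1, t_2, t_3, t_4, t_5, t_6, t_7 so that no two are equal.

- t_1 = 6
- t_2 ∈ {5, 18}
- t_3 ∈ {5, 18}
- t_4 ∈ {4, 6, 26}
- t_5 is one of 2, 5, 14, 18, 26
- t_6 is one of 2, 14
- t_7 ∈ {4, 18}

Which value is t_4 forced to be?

26

t_1 has just one choice, so t_1 = 6. Eliminate 6 elsewhere: t_4.
t_2 and t_3 between them cover only {5, 18} — a naked pair. Remove those values from t_5, t_7.
t_7 has just one choice, so t_7 = 4. So t_4 can't be 4.
So t_4 = 26.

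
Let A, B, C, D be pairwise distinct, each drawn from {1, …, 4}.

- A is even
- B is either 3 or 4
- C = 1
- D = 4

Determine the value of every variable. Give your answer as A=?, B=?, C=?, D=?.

A=2, B=3, C=1, D=4

C must be 1 (only option left).
D must be 4 (only option left). So A, B can't be 4.
A must be 2 (only option left).
That leaves B = 3.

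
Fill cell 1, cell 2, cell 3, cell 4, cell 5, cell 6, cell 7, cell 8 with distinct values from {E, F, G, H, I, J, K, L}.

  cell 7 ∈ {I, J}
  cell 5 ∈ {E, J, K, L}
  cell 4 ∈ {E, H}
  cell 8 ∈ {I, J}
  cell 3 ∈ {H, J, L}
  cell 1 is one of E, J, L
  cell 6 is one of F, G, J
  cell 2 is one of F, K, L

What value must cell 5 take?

K

Among the 8 variables, G fits only cell 6 (and all 8 values in {E, F, G, H, I, J, K, L} must be used), so cell 6 = G.
Among the 7 still-open variables, F fits only cell 2 (and all 7 values in {E, F, H, I, J, K, L} must be used), so cell 2 = F.
The 6 still-open variables together cover exactly {E, H, I, J, K, L} — 6 values for 6 variables — and K appears only in cell 5's list, so cell 5 = K.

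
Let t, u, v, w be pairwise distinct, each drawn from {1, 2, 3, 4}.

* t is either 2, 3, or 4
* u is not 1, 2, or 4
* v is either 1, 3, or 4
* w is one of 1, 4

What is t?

2

u's domain is down to {3}, so u = 3. So t, v can't be 3.
The 3 still-open variables draw from only 3 values {1, 2, 4}, so each is used; only t can be 2, hence t = 2.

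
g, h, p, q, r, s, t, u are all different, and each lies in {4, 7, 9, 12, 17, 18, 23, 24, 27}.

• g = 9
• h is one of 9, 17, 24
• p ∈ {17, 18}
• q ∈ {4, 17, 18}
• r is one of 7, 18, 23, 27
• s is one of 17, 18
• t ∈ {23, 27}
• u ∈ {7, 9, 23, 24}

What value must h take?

g must be 9 (only option left). Strike 9 from h, u.
The 7 still-open variables together cover exactly {4, 7, 17, 18, 23, 24, 27} — 7 values for 7 variables — and 4 appears only in q's list, so q = 4.
p and s share exactly the 2 values {17, 18}; by pigeonhole those values go to them, so strike 17, 18 from h, r.
So h = 24.

24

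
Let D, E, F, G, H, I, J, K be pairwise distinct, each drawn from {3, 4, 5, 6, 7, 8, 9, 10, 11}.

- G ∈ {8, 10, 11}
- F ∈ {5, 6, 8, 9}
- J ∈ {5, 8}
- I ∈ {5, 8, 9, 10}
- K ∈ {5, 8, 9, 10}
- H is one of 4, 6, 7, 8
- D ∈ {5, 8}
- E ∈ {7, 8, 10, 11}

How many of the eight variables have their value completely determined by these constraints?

Among the 8 variables, 4 fits only H (and all 8 values in {4, 5, 6, 7, 8, 9, 10, 11} must be used), so H = 4.
The 7 still-open variables draw from only 7 values {5, 6, 7, 8, 9, 10, 11}, so each is used; only F can be 6, hence F = 6.
The 6 still-open variables together cover exactly {5, 7, 8, 9, 10, 11} — 6 values for 6 variables — and 7 appears only in E's list, so E = 7.
The 5 still-open variables together cover exactly {5, 8, 9, 10, 11} — 5 values for 5 variables — and 11 appears only in G's list, so G = 11.
D and J between them cover only {5, 8} — a naked pair. Remove those values from I, K.
Determined: E=7, F=6, G=11, H=4. The other variables each still have more than one consistent value. That makes 4.

4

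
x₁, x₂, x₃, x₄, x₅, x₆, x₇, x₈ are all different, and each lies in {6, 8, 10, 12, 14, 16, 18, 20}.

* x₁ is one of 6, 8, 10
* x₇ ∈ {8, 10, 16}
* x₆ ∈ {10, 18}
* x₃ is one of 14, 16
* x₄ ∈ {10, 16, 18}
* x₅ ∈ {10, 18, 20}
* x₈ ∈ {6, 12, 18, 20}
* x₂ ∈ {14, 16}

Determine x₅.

The 8 variables together cover exactly {6, 8, 10, 12, 14, 16, 18, 20} — 8 values for 8 variables — and 12 appears only in x₈'s list, so x₈ = 12.
The 7 still-open variables draw from only 7 values {6, 8, 10, 14, 16, 18, 20}, so each is used; only x₁ can be 6, hence x₁ = 6.
Among the 6 still-open variables, 8 fits only x₇ (and all 6 values in {8, 10, 14, 16, 18, 20} must be used), so x₇ = 8.
The 5 still-open variables together cover exactly {10, 14, 16, 18, 20} — 5 values for 5 variables — and 20 appears only in x₅'s list, so x₅ = 20.

20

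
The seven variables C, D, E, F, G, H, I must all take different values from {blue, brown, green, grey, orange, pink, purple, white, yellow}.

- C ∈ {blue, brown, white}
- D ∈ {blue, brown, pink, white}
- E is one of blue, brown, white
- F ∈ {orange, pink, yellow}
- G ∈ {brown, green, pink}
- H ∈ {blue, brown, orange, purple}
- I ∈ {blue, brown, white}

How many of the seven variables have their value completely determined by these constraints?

C, E, I between them cover only {blue, brown, white} — a naked triple. Remove those values from D, G, H.
D must be pink (only option left). Remove pink from F, G.
G must be green (only option left).
Determined: D=pink, G=green. The other variables each still have more than one consistent value. That makes 2.

2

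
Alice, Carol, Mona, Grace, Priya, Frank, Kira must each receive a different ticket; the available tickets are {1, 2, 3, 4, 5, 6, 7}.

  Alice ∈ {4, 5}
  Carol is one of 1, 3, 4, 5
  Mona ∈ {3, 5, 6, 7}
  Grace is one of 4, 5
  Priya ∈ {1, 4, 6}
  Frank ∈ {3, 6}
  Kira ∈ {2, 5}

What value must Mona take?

The 7 variables draw from only 7 values {1, 2, 3, 4, 5, 6, 7}, so each is used; only Kira can be 2, hence Kira = 2.
The 6 still-open variables draw from only 6 values {1, 3, 4, 5, 6, 7}, so each is used; only Mona can be 7, hence Mona = 7.

7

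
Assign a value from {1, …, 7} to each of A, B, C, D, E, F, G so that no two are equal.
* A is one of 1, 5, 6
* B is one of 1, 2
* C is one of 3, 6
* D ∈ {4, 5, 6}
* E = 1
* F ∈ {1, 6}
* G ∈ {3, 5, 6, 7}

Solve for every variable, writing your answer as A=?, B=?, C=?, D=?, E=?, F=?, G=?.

E has just one choice, so E = 1. Eliminate 1 elsewhere: A, B, F.
F must be 6 (only option left). Strike 6 from A, C, D, G.
That leaves A = 5. Eliminate 5 elsewhere: D, G.
That leaves B = 2.
C must be 3 (only option left). So G can't be 3.
D must be 4 (only option left).
G must be 7 (only option left).

A=5, B=2, C=3, D=4, E=1, F=6, G=7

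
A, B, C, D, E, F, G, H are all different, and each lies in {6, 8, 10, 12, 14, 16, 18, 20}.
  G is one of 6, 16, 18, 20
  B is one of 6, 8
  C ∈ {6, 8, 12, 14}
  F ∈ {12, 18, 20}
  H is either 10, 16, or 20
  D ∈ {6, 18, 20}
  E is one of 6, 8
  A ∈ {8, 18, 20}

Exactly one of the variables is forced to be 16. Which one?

G

The 8 variables draw from only 8 values {6, 8, 10, 12, 14, 16, 18, 20}, so each is used; only H can be 10, hence H = 10.
The 7 still-open variables draw from only 7 values {6, 8, 12, 14, 16, 18, 20}, so each is used; only C can be 14, hence C = 14.
The 6 still-open variables draw from only 6 values {6, 8, 12, 16, 18, 20}, so each is used; only F can be 12, hence F = 12.
The 5 still-open variables draw from only 5 values {6, 8, 16, 18, 20}, so each is used; only G can be 16, hence G = 16.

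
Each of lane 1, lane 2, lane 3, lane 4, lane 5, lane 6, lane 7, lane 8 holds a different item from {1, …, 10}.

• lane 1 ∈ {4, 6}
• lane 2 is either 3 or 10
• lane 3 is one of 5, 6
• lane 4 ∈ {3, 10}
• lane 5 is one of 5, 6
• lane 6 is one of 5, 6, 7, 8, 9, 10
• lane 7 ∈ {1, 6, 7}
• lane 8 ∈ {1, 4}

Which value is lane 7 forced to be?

7

lane 2 and lane 4 share exactly the 2 values {3, 10}; by pigeonhole those values go to them, so strike 3, 10 from lane 6.
The 2 variables lane 3 and lane 5 are confined to {5, 6}, which locks those values in; drop them from lane 1, lane 6, lane 7.
lane 1 has just one choice, so lane 1 = 4. Eliminate 4 elsewhere: lane 8.
lane 8 must be 1 (only option left). Strike 1 from lane 7.
So lane 7 = 7.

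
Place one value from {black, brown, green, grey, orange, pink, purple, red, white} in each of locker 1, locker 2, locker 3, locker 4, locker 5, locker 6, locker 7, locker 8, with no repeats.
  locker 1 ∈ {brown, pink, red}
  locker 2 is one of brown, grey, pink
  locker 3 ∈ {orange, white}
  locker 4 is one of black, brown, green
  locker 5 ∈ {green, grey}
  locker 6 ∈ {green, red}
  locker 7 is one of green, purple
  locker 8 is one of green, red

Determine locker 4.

black

The 2 variables locker 6 and locker 8 are confined to {green, red}, which locks those values in; drop them from locker 1, locker 4, locker 5, locker 7.
locker 5 must be grey (only option left). Strike grey from locker 2.
locker 7 must be purple (only option left).
locker 1 and locker 2 between them cover only {brown, pink} — a naked pair. Remove those values from locker 4.
So locker 4 = black.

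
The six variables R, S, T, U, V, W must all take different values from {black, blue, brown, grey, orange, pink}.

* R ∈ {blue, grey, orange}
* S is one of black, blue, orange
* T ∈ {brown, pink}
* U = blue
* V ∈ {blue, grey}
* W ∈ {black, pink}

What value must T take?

brown

U must be blue (only option left). Eliminate blue elsewhere: R, S, V.
V has just one choice, so V = grey. Remove grey from R.
That leaves R = orange. Remove orange from S.
S's domain is down to {black}, so S = black. Eliminate black elsewhere: W.
That leaves W = pink. Eliminate pink elsewhere: T.
So T = brown.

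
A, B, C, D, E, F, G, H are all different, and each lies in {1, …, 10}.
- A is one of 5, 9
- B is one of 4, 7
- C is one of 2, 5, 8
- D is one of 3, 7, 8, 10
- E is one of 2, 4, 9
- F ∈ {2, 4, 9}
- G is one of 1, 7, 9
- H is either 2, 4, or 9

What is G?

1

E, F, H between them cover only {2, 4, 9} — a naked triple. Remove those values from A, B, C, G.
A must be 5 (only option left). Eliminate 5 elsewhere: C.
B must be 7 (only option left). Strike 7 from D, G.
So G = 1.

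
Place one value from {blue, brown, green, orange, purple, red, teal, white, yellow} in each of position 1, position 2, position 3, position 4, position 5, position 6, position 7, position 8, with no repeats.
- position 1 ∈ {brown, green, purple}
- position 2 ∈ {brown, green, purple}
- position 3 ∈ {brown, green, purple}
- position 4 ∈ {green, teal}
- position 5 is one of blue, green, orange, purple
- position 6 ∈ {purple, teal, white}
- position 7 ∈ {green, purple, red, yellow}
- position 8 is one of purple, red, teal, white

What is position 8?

red

The 3 variables position 1, position 2, position 3 are confined to {brown, green, purple}, which locks those values in; drop them from position 4, position 5, position 6, position 7, position 8.
That leaves position 4 = teal. So position 6, position 8 can't be teal.
position 6 must be white (only option left). So position 8 can't be white.
So position 8 = red.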